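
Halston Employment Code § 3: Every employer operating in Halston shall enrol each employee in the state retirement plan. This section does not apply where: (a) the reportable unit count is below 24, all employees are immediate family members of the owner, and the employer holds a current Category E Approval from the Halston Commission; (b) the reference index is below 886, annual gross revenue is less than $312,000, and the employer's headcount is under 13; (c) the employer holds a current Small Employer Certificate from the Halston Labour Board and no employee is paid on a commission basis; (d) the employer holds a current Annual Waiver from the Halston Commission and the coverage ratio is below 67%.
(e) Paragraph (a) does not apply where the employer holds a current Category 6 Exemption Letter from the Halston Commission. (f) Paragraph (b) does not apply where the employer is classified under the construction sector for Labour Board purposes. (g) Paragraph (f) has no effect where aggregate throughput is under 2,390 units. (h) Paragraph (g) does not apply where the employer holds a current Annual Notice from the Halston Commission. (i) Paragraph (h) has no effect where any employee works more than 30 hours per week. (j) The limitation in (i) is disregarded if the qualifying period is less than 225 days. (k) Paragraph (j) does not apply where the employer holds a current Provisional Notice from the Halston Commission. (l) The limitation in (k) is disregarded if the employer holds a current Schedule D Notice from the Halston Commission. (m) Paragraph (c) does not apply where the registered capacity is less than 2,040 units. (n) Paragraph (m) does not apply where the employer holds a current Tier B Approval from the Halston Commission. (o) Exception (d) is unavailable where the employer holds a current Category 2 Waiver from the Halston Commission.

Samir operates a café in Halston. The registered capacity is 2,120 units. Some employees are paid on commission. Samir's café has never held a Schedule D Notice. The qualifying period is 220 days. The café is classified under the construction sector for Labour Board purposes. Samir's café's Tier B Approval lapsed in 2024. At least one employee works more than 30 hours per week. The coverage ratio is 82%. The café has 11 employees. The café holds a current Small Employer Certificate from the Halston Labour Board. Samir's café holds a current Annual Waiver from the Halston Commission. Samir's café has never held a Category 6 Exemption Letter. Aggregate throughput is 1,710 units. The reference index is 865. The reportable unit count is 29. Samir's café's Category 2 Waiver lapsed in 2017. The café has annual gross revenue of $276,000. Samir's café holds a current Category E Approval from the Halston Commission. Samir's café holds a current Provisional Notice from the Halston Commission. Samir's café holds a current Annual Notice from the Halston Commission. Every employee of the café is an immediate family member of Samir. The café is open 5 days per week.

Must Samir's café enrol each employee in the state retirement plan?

Exception (a) requires that the reportable unit count is below 24; but the reportable unit count is 29, not below 24, so (a) is unavailable.
All of (b)'s requirements are met (the reference index is 865, below the 886 limit; annual gross revenue is $276,000, less than the $312,000 limit; the employer's headcount is 11, under the 13 limit). As to paragraphs (f)–(l): (f) operates (the café is classified under the construction sector), but is itself disapplied by (g): (g) applies — aggregate throughput is 1,710 units, under the 2,390 units limit. (h) would limit (g) — a current Annual Notice is held — but (i) sets (h) aside: (i) operates against (h): at least one employee exceeds 30 hours/week. (j) is engaged (the qualifying period is 220 days, less than the 225 days limit), but yields to (k): (k) is triggered — a current Provisional Notice is held. (l), which would lift (k), does not operate here — the Schedule D Notice is not current. So (b) applies.
Exception (c) requires that no employee is paid on a commission basis; but some employees are paid on commission, so (c) is unavailable.
Exception (d) requires that the coverage ratio is below 67%; but the coverage ratio is 82%, not below 67%, so (d) is unavailable.

No — exception (b) applies; Samir's café is not required to enrol each employee in the state retirement plan.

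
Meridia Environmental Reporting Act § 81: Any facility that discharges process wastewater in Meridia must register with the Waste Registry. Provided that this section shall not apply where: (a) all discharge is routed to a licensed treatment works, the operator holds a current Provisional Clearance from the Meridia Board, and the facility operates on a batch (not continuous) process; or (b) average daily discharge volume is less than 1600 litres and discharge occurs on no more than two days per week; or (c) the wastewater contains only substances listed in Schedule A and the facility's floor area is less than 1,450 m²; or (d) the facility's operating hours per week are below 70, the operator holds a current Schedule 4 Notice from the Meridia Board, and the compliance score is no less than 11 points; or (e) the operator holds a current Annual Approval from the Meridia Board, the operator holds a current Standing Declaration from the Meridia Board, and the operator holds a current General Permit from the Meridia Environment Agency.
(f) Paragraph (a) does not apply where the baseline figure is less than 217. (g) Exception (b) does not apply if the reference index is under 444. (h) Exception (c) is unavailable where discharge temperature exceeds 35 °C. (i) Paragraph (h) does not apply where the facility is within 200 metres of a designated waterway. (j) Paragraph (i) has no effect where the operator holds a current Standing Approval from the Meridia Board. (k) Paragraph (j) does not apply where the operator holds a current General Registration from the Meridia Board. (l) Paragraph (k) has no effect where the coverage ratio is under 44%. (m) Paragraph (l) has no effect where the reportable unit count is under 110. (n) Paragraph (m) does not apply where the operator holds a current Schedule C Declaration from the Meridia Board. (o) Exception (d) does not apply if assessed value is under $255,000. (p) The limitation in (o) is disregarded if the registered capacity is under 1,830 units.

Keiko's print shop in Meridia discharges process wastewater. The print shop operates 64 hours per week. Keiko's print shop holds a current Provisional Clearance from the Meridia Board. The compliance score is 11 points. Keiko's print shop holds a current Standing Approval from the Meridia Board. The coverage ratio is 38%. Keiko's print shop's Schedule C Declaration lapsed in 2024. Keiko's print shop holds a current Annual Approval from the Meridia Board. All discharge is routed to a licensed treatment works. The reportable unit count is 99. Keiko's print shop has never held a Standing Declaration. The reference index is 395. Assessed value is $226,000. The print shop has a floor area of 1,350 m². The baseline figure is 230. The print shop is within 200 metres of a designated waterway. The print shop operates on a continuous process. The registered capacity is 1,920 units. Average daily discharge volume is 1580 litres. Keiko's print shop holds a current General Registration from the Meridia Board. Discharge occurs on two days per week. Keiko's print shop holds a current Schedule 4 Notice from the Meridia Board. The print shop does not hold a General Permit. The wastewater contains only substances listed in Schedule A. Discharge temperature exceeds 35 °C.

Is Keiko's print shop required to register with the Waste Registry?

No — exception (c) applies; Keiko's print shop is not required to register with the Waste Registry.

Exception (a) does not apply: the facility operates on a continuous process.
Exception (b)'s conditions are all satisfied: average daily discharge volume is 1580 litres, less than the 1600 litres limit; discharge occurs on no more than two days per week. But applying paragraph (g): (g) is triggered — the reference index is 395, under the 444 limit. Exception (b) does not apply.
Exception (c) is satisfied on its face — the wastewater is Schedule-A-only; the facility's floor area is 1,350 m², less than the 1,450 m² limit. Considering the limiting provisions: (h) would limit (c) — discharge temperature exceeds 35 °C — but (i) sets (h) aside: (i) is triggered — the print shop is within 200 m of a designated waterway. (j) would limit (i) — a current Standing Approval is held — but (k) sets (j) aside: (k) is engaged — a current General Registration is held. (l) would limit (k) — the coverage ratio is 38%, under the 44% limit — but (m) sets (l) aside: (m) is triggered — the reportable unit count is 99, under the 110 limit. (n), which would lift (m), does not operate here — no current Schedule C Declaration is held. (c) remains available.
All of (d)'s requirements are met (the facility's operating hours per week are 64, below the 70 limit; a current Schedule 4 Notice is held; the compliance score is 11 points, meeting the 11 points threshold). However, paragraphs (o)–(p) must be considered: (o) operates against (d): assessed value is $226,000, under the $255,000 limit. (p), which would lift (o), is not triggered — the registered capacity is 1,920 units, not under 1,830 units. So (d) is unavailable.
Exception (e) requires that the operator holds a current Standing Declaration from the Meridia Board; but no current Standing Declaration is held, so (e) is unavailable.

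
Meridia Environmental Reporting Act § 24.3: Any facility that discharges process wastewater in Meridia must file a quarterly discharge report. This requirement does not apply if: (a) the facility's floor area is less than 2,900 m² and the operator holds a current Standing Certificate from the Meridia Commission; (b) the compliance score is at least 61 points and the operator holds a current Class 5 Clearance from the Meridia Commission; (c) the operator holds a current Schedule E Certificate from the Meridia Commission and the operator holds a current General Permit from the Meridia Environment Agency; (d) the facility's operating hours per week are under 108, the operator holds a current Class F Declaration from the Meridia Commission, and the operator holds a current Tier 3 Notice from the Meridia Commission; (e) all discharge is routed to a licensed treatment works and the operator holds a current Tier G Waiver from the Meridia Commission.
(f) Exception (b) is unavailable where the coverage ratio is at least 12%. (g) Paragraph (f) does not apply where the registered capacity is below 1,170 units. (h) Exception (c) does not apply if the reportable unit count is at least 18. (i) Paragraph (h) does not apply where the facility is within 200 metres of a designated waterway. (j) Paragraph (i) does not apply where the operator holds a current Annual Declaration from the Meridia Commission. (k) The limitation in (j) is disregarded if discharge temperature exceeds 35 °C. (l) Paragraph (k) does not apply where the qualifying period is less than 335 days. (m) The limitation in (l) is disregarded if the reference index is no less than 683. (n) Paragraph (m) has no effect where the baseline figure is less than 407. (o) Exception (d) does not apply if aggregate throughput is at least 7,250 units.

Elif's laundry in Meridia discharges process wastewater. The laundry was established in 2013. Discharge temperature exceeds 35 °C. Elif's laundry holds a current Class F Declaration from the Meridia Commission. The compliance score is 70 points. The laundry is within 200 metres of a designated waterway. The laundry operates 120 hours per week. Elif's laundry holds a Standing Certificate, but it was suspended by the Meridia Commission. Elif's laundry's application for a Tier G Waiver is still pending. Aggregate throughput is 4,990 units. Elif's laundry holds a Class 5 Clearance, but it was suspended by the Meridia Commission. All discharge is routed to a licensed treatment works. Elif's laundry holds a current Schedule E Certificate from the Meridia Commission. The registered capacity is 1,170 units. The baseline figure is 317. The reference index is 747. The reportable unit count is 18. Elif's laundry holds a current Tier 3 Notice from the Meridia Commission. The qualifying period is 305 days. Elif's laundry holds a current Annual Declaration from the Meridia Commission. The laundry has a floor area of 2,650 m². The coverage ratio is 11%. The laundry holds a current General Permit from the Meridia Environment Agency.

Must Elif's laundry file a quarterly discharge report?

Yes — Elif's laundry must file a quarterly discharge report.

Exception (a) fails — no current Standing Certificate is held.
Exception (b) requires that the operator holds a current Class 5 Clearance from the Meridia Commission; but there is no Class 5 Clearance in force, so (b) is unavailable.
All of (c)'s requirements are met (a current Schedule E Certificate is held; a current General Permit is held). Turning to paragraphs (h)–(n): (h) operates against (c): the reportable unit count is 18, meeting the 18 threshold. (i) would limit (h) — the laundry is within 200 m of a designated waterway — but (j) sets (i) aside: (j) applies — a current Annual Declaration is held. (k) operates (discharge temperature exceeds 35 °C), but is overridden by (l): (l) operates against (k): the qualifying period is 305 days, less than the 335 days limit. (m) is engaged (the reference index is 747, meeting the 683 threshold), but yields to (n): (n) operates against (m): the baseline figure is 317, less than the 407 limit. (c) is therefore removed.
Exception (d) requires that the facility's operating hours per week are under 108; but the facility's operating hours per week are 120, not under 108, so (d) is unavailable.
Exception (e) does not apply: no current Tier G Waiver is held.
Every exception is unavailable, so the rule governs.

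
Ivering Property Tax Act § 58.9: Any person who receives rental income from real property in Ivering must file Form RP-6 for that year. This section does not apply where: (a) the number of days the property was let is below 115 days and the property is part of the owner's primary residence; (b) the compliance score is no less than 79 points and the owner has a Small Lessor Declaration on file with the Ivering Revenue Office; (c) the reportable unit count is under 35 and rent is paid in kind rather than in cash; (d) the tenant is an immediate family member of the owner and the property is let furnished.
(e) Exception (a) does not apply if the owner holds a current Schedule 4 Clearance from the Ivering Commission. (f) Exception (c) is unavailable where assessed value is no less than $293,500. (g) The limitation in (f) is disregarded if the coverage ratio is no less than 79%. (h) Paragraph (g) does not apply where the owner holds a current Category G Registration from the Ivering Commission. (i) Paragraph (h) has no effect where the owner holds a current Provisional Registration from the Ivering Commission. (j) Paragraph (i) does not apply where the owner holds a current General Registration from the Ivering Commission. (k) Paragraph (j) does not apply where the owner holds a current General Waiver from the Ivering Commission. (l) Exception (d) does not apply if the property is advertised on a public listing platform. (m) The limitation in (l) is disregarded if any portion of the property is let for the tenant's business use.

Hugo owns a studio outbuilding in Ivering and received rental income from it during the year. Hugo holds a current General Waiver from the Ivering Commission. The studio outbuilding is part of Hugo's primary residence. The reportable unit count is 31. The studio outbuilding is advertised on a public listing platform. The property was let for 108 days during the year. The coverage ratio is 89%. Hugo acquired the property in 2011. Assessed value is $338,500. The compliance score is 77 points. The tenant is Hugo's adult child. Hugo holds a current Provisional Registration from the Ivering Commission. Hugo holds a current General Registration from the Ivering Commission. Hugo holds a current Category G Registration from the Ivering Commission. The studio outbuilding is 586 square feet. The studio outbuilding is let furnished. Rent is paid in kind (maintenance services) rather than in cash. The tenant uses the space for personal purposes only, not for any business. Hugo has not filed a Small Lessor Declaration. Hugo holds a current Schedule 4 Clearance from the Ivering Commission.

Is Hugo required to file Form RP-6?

No — exception (c) applies; Hugo is not required to file Form RP-6.

Exception (a): the number of days the property was let is 108 days, below the 115 days limit; the studio outbuilding is part of the primary residence — every condition holds. But: (e) is triggered — a current Schedule 4 Clearance is held. Exception (a) does not apply.
Exception (b) does not apply: the compliance score is 77 points, short of 79 points.
All of (c)'s requirements are met (the reportable unit count is 31, under the 35 limit; rent is paid in kind). As to paragraphs (f)–(k): (f) is engaged (assessed value is $338,500, meeting the $293,500 threshold), but is set aside by (g): (g) is engaged — the coverage ratio is 89%, meeting the 79% threshold. (h) would limit (g) — a current Category G Registration is held — but (i) sets (h) aside: (i) is triggered — a current Provisional Registration is held. (j) applies (a current General Registration is held), but is overridden by (k): (k) operates against (j): a current General Waiver is held. So (c) applies.
Exception (d)'s conditions are all satisfied: the tenant is an immediate family member; the property is let furnished. However, paragraphs (l)–(m) must be considered: (l) applies — the property is publicly advertised. (m) is not triggered (the space is used for personal purposes only), so (l) stands. (d) is therefore removed.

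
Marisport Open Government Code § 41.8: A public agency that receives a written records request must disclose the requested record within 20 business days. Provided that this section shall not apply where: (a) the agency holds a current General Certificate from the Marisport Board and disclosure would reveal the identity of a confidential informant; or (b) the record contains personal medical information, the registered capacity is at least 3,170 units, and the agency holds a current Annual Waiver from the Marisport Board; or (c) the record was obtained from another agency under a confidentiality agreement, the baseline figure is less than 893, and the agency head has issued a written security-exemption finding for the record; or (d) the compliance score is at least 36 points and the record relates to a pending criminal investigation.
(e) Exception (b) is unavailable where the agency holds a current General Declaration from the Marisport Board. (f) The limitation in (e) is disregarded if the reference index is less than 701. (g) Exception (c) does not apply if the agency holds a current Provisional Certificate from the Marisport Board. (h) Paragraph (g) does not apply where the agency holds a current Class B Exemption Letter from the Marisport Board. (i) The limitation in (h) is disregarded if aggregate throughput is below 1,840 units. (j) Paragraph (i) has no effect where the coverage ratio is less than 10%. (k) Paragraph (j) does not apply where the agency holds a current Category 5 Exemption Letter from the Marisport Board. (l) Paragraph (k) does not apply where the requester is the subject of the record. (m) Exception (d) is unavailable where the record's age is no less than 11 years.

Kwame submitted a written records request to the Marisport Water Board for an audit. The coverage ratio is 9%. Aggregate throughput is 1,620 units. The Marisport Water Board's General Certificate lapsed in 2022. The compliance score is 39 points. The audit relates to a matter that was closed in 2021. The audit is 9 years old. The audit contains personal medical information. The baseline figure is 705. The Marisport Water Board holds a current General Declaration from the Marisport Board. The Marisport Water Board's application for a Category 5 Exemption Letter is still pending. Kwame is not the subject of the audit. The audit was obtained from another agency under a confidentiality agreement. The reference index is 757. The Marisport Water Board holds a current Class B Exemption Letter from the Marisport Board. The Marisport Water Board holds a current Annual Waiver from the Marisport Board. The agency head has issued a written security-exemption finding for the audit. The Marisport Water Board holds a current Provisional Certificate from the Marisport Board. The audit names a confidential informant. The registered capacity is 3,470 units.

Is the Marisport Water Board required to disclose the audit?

Exception (a) fails — no current General Certificate is held.
All of (b)'s requirements are met (the audit contains personal medical information; the registered capacity is 3,470 units, meeting the 3,170 units threshold; a current Annual Waiver is held). But: (e) operates against (b): a current General Declaration is held. (f) is not engaged (the reference index is 757, not less than 701), so (e) stands. (b) is therefore removed.
Exception (c) is satisfied on its face — the audit was obtained under a confidentiality agreement; the baseline figure is 705, less than the 893 limit; a written security-exemption finding has been issued. Considering the limiting provisions: (g) would limit (c) — a current Provisional Certificate is held — but (h) sets (g) aside: (h) operates against (g): a current Class B Exemption Letter is held. (i) is triggered (aggregate throughput is 1,620 units, below the 1,840 units limit), but is itself disapplied by (j): (j) operates against (i): the coverage ratio is 9%, less than the 10% limit. (k), which would lift (j), is inapplicable — no current Category 5 Exemption Letter is held. (c) remains available.
Exception (d) fails — the audit relates to a closed matter.

No — exception (c) applies; the Marisport Water Board is not required to disclose the audit.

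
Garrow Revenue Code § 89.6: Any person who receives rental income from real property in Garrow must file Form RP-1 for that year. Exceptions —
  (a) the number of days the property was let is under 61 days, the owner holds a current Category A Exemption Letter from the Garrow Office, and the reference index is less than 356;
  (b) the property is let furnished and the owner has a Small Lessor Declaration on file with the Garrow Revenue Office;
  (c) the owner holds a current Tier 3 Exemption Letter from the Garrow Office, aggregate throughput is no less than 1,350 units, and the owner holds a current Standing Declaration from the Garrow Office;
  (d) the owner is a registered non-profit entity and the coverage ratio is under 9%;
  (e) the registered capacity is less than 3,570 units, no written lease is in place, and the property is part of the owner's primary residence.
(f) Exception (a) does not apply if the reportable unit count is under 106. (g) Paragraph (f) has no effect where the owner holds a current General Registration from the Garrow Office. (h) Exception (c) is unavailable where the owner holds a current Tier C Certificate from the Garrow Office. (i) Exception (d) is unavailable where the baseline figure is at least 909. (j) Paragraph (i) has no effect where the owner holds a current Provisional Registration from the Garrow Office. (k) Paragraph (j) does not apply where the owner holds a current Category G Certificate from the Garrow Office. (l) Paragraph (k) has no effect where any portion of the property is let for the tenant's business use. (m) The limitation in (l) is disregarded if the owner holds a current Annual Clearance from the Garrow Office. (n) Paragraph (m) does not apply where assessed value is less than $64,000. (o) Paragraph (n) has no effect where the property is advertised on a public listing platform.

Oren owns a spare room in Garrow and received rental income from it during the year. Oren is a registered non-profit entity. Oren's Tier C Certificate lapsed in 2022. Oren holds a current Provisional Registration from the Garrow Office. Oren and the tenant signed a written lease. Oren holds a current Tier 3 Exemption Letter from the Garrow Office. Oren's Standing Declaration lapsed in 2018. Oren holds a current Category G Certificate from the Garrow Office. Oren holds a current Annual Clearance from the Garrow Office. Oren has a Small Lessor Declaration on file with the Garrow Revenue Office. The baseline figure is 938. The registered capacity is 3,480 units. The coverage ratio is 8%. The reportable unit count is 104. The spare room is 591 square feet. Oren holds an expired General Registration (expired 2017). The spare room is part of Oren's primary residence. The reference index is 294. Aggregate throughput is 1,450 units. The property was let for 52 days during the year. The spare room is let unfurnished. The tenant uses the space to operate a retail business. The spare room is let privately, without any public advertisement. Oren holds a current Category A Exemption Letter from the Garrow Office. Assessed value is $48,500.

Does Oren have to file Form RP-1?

Exception (a)'s conditions are all satisfied: the number of days the property was let is 52 days, under the 61 days limit; a current Category A Exemption Letter is held; the reference index is 294, less than the 356 limit. But applying paragraphs (f)–(g): (f) is engaged — the reportable unit count is 104, under the 106 limit. (g), which would lift (f), does not operate here — no current General Registration is held. So (a) is unavailable.
Exception (b) fails — the property is let unfurnished.
Exception (c) fails — there is no Standing Declaration in force.
Exception (d): Oren is a registered non-profit; the coverage ratio is 8%, under the 9% limit — every condition holds. As to paragraphs (i)–(o): (i) would limit (d) — the baseline figure is 938, meeting the 909 threshold — but (j) sets (i) aside: (j) operates against (i): a current Provisional Registration is held. (k) applies (a current Category G Certificate is held), but is displaced by (l): (l) applies — the space is let for business use. (m) is engaged (a current Annual Clearance is held), but is itself disapplied by (n): (n) operates against (m): assessed value is $48,500, less than the $64,000 limit. (o), which would lift (n), is not triggered — the property is let privately without advertisement. So (d) applies.
Exception (e) requires that no written lease is in place; but a written lease is in place, so (e) is unavailable.

No — exception (d) applies; Oren is not required to file Form RP-1.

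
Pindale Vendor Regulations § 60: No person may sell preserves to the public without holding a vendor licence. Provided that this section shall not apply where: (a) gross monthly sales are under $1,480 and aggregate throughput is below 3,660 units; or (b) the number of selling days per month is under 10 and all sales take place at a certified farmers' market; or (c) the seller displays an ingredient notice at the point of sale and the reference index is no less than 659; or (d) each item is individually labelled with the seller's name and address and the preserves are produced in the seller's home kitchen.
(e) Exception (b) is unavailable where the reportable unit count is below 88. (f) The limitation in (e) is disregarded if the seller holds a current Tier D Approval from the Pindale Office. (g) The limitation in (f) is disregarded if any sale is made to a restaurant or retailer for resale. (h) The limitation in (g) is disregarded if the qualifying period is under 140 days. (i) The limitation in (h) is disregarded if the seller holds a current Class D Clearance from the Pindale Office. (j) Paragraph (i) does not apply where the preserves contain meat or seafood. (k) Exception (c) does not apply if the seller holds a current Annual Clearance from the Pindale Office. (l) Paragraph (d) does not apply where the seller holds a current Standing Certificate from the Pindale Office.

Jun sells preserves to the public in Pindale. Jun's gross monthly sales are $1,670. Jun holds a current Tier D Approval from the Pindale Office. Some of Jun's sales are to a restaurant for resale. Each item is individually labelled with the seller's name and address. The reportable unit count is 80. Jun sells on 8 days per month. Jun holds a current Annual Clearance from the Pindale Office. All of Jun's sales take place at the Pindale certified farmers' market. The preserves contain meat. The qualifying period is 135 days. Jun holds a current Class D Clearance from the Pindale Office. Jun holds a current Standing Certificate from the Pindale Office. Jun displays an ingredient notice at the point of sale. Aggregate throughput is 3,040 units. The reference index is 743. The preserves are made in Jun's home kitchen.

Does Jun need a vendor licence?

Exception (a) fails — gross monthly sales are $1,670, not under $1,480.
All of (b)'s requirements are met (the number of selling days per month is 8, under the 10 limit; all sales are at a certified farmers' market). Applying paragraphs (e)–(j): (e) is engaged (the reportable unit count is 80, below the 88 limit), but is displaced by (f): (f) operates against (e): a current Tier D Approval is held. (g) would limit (f) — some sales are to a restaurant for resale — but (h) sets (g) aside: (h) applies — the qualifying period is 135 days, under the 140 days limit. (i) is triggered (a current Class D Clearance is held), but is displaced by (j): (j) operates — the preserves contain meat. So (b) applies.
All of (c)'s requirements are met (an ingredient notice is displayed; the reference index is 743, meeting the 659 threshold). But: (k) operates against (c): a current Annual Clearance is held. Exception (c) does not apply.
Exception (d): items are individually labelled; the preserves are home-kitchen produced — every condition holds. Turning to paragraph (l): (l) operates against (d): a current Standing Certificate is held. Exception (d) does not apply.

No — exception (b) applies; Jun is not required to hold a vendor licence.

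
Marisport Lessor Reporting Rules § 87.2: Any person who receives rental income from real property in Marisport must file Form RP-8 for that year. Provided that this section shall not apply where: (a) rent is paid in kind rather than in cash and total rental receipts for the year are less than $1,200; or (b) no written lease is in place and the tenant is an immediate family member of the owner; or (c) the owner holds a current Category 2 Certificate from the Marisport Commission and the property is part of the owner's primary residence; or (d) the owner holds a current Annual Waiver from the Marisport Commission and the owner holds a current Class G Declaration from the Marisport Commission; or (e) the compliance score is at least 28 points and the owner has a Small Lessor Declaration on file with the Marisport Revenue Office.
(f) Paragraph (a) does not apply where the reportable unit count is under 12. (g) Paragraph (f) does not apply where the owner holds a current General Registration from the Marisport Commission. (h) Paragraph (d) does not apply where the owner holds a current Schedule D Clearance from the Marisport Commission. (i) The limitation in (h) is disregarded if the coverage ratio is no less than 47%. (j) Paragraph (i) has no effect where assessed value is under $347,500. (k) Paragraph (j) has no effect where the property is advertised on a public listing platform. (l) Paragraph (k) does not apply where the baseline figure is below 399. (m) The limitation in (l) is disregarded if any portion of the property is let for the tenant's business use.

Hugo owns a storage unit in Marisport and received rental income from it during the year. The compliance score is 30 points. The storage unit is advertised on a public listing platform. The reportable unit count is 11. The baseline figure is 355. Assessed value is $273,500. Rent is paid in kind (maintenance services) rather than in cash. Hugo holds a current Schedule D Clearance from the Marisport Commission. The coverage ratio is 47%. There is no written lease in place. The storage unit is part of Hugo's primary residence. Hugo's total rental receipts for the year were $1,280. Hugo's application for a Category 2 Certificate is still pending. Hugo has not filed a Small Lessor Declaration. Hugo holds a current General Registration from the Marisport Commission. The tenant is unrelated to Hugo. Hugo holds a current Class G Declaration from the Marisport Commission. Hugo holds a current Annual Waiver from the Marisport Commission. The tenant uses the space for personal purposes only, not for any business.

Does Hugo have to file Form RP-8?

Yes — Hugo must file Form RP-8.

Exception (a) fails — total rental receipts for the year are $1,280, not less than $1,200.
Exception (b) does not apply: the tenant is unrelated to the owner.
Exception (c) does not apply: there is no Category 2 Certificate in force.
Exception (d)'s conditions are all satisfied: a current Annual Waiver is held; a current Class G Declaration is held. Turning to paragraphs (h)–(m): (h) is triggered — a current Schedule D Clearance is held. (i) would limit (h) — the coverage ratio is 47%, meeting the 47% threshold — but (j) sets (i) aside: (j) is triggered — assessed value is $273,500, under the $347,500 limit. (k) would limit (j) — the property is publicly advertised — but (l) sets (k) aside: (l) operates against (k): the baseline figure is 355, below the 399 limit. (m) is not engaged (the space is used for personal purposes only), so (l) stands. Exception (d) does not apply.
Exception (e) requires that the owner has a Small Lessor Declaration on file with the Marisport Revenue Office; but no Small Lessor Declaration is on file, so (e) is unavailable.
None of the exceptions is available; § 87.2 applies in full.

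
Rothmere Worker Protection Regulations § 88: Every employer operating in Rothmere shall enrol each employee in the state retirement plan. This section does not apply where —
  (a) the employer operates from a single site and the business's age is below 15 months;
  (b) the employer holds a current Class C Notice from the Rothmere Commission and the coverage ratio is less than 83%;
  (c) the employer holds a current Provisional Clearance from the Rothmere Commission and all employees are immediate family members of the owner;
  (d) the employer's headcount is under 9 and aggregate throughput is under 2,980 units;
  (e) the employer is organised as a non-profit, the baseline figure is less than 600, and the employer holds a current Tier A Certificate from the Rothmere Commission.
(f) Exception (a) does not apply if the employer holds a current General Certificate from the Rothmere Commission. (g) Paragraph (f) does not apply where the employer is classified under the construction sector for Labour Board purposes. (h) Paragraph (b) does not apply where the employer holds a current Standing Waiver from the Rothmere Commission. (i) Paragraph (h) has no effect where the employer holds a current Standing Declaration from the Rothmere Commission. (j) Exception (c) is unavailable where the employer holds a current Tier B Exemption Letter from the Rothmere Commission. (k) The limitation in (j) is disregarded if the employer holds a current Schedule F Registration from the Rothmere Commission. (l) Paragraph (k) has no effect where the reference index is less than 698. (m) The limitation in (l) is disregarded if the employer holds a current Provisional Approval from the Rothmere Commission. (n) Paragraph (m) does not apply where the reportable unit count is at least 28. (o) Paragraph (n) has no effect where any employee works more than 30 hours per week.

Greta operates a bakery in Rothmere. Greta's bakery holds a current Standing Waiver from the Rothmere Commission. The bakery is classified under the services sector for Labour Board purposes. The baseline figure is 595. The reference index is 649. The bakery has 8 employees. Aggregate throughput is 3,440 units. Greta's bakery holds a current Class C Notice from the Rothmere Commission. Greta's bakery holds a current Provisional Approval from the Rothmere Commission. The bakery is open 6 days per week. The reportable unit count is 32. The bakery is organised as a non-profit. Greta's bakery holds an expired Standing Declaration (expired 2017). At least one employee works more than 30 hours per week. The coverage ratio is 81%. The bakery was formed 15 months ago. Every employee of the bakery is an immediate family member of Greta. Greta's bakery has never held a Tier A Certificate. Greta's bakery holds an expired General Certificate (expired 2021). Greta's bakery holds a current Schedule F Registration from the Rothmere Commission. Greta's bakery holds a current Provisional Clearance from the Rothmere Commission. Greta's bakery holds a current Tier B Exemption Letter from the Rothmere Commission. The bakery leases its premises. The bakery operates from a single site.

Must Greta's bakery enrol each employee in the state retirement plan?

Exception (a) requires that the business's age is below 15 months; but the business's age is 15 months, not below 15 months, so (a) is unavailable.
Exception (b)'s conditions are all satisfied: a current Class C Notice is held; the coverage ratio is 81%, less than the 83% limit. However, paragraphs (h)–(i) must be considered: (h) operates against (b): a current Standing Waiver is held. (i) is inapplicable (there is no Standing Declaration in force), so (h) stands. (b) is therefore removed.
All of (c)'s requirements are met (a current Provisional Clearance is held; every employee is an immediate family member). As to paragraphs (j)–(o): (j) applies (a current Tier B Exemption Letter is held), but yields to (k): (k) operates against (j): a current Schedule F Registration is held. (l) would limit (k) — the reference index is 649, less than the 698 limit — but (m) sets (l) aside: (m) operates against (l): a current Provisional Approval is held. (n) would limit (m) — the reportable unit count is 32, meeting the 28 threshold — but (o) sets (n) aside: (o) operates against (n): at least one employee exceeds 30 hours/week. Exception (c) stands.
Exception (d) requires that aggregate throughput is under 2,980 units; but aggregate throughput is 3,440 units, not under 2,980 units, so (d) is unavailable.
Exception (e) does not apply: the Tier A Certificate is not current.

No — exception (c) applies; Greta's bakery is not required to enrol each employee in the state retirement plan.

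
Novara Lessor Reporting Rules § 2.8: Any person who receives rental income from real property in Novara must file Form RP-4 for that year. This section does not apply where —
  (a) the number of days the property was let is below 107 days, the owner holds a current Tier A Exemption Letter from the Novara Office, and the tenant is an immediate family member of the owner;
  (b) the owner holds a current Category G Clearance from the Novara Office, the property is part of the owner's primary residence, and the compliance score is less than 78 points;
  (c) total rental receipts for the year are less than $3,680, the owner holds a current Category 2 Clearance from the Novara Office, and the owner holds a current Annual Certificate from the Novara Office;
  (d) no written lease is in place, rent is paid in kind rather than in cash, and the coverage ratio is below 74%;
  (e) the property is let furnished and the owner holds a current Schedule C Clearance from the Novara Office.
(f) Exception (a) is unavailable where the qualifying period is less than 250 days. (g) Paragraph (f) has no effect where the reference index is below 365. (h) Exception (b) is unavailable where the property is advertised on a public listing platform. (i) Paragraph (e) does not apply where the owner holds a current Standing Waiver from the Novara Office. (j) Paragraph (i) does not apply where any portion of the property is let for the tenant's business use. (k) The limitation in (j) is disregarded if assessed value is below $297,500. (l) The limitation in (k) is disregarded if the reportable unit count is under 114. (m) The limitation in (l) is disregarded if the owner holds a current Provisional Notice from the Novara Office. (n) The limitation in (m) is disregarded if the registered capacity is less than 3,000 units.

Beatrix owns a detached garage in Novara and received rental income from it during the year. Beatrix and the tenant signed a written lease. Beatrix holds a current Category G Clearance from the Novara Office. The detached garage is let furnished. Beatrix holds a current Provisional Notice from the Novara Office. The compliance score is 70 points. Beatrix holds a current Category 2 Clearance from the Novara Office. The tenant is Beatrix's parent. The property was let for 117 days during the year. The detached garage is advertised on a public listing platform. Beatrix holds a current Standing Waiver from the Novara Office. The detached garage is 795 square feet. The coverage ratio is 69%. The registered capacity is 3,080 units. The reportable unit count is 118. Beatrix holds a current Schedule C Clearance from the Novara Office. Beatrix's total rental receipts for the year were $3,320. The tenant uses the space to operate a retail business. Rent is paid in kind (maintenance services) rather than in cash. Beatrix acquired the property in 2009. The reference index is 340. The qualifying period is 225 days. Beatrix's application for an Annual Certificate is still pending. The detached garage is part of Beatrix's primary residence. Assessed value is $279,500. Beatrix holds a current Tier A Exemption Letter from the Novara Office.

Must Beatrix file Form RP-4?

Exception (a) does not apply: the number of days the property was let is 117 days, not below 107 days.
Exception (b) is satisfied on its face — a current Category G Clearance is held; the detached garage is part of the primary residence; the compliance score is 70 points, less than the 78 points limit. However, paragraph (h) must be considered: (h) operates against (b): the property is publicly advertised. (b) is therefore removed.
Exception (c) does not apply: the Annual Certificate is not current.
Exception (d) does not apply: a written lease is in place.
All of (e)'s requirements are met (the property is let furnished; a current Schedule C Clearance is held). But: (i) operates against (e): a current Standing Waiver is held. (j) applies (the space is let for business use), but yields to (k): (k) applies — assessed value is $279,500, below the $297,500 limit. (l) is not triggered (the reportable unit count is 118, not under 114), so (k) stands. Exception (e) does not apply.
No exception displaces § 2.8.

Yes — Beatrix must file Form RP-4.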